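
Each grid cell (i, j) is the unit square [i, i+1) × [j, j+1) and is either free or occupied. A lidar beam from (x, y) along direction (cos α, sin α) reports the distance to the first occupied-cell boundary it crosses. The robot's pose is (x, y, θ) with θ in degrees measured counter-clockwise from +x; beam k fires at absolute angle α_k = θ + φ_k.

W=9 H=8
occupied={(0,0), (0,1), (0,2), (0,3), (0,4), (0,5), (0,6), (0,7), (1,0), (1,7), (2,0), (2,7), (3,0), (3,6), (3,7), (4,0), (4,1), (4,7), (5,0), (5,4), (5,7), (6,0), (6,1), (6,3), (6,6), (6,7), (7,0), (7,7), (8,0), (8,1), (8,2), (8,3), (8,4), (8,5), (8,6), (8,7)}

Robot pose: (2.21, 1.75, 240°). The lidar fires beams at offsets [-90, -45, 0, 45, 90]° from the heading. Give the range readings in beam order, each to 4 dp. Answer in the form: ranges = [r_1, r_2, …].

beam 1: φ=-90°, α=150°
  d=(-0.8660,0.5000)  start (2,1)  tX=0.2425 tY=0.5000  stride 1/|dx|=1.1547 1/|dy|=2.0000
    cross x-line → (1,1), t=0.2425
    cross y-line → (1,2), t=0.5000
    cross x-line → (0,2), t=1.3972 (wall)
  → r_1 = 1.3972
beam 2: φ=-45°, α=195°
  d=(-0.9659,-0.2588)  start (2,1)  tX=0.2174 tY=2.8978  stride 1/|dx|=1.0353 1/|dy|=3.8637
    cross x-line → (1,1), t=0.2174
    cross x-line → (0,1), t=1.2527 (wall)
  → r_2 = 1.2527
beam 3: φ=0°, α=240°
  d=(-0.5000,-0.8660)  start (2,1)  tX=0.4200 tY=0.8660  stride 1/|dx|=2.0000 1/|dy|=1.1547
    cross x-line → (1,1), t=0.4200
    cross y-line → (1,0), t=0.8660 (wall)
  → r_3 = 0.8660
beam 4: φ=45°, α=285°
  d=(0.2588,-0.9659)  start (2,1)  tX=3.0523 tY=0.7765  stride 1/|dx|=3.8637 1/|dy|=1.0353
    cross y-line → (2,0), t=0.7765 (wall)
  → r_4 = 0.7765
beam 5: φ=90°, α=330°
  d=(0.8660,-0.5000)  start (2,1)  tX=0.9122 tY=1.5000  stride 1/|dx|=1.1547 1/|dy|=2.0000
    cross x-line → (3,1), t=0.9122
    cross y-line → (3,0), t=1.5000 (wall)
  → r_5 = 1.5000

ranges = [1.3972, 1.2527, 0.8660, 0.7765, 1.5000]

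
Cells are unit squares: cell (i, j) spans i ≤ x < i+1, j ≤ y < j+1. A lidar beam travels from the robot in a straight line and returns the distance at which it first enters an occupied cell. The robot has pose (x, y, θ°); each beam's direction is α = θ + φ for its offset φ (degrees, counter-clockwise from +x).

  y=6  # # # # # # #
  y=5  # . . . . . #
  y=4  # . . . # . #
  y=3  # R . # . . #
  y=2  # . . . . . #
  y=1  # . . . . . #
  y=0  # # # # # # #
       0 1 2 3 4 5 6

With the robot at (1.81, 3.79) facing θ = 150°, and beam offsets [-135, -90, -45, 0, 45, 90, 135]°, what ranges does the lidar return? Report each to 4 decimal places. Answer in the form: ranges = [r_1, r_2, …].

ranges = [2.2673, 2.5519, 2.2880, 0.9353, 0.8386, 1.6200, 2.8884]

beam 1: φ=-135°, α=15°
  direction (0.9659, 0.2588); cell (1,3); t to first gridline: x 0.1967, y 0.8114 (then +1.0353 / +3.8637)
    (2,3) via x @ 0.1967
    (2,4) via y @ 0.8114
    (3,4) via x @ 1.2320
    (4,4) via x @ 2.2673  # hit
  → r_1 = 2.2673
beam 2: φ=-90°, α=60°
  direction (0.5000, 0.8660); cell (1,3); t to first gridline: x 0.3800, y 0.2425 (then +2.0000 / +1.1547)
    (1,4) via y @ 0.2425
    (2,4) via x @ 0.3800
    (2,5) via y @ 1.3972
    (3,5) via x @ 2.3800
    (3,6) via y @ 2.5519  # hit
  → r_2 = 2.5519
beam 3: φ=-45°, α=105°
  direction (-0.2588, 0.9659); cell (1,3); t to first gridline: x 3.1296, y 0.2174 (then +3.8637 / +1.0353)
    (1,4) via y @ 0.2174
    (1,5) via y @ 1.2527
    (1,6) via y @ 2.2880  # hit
  → r_3 = 2.2880
beam 4: φ=0°, α=150°
  direction (-0.8660, 0.5000); cell (1,3); t to first gridline: x 0.9353, y 0.4200 (then +1.1547 / +2.0000)
    (1,4) via y @ 0.4200
    (0,4) via x @ 0.9353  # hit
  → r_4 = 0.9353
beam 5: φ=45°, α=195°
  direction (-0.9659, -0.2588); cell (1,3); t to first gridline: x 0.8386, y 3.0523 (then +1.0353 / +3.8637)
    (0,3) via x @ 0.8386  # hit
  → r_5 = 0.8386
beam 6: φ=90°, α=240°
  direction (-0.5000, -0.8660); cell (1,3); t to first gridline: x 1.6200, y 0.9122 (then +2.0000 / +1.1547)
    (1,2) via y @ 0.9122
    (0,2) via x @ 1.6200  # hit
  → r_6 = 1.6200
beam 7: φ=135°, α=285°
  direction (0.2588, -0.9659); cell (1,3); t to first gridline: x 0.7341, y 0.8179 (then +3.8637 / +1.0353)
    (2,3) via x @ 0.7341
    (2,2) via y @ 0.8179
    (2,1) via y @ 1.8531
    (2,0) via y @ 2.8884  # hit
  → r_7 = 2.8884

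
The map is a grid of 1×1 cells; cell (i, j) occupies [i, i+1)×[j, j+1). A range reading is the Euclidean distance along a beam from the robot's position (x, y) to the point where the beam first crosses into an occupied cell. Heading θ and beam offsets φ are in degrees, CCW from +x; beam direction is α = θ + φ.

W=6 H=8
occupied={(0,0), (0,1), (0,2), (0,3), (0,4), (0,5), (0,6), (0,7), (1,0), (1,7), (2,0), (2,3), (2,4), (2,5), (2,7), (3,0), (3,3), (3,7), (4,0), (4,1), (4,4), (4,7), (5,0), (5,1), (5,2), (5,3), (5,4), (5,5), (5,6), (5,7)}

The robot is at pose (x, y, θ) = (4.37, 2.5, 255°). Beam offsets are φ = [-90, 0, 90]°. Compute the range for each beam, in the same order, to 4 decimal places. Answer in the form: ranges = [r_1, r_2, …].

ranges = [1.9319, 0.5176, 0.6522]

beam 1: φ=-90°, α=165°
  cosα=-0.9659 sinα=0.2588 | (4,2) | tMaxX 0.3831 tMaxY 1.9319 | tΔX 1.0353 tΔY 3.8637
    t=0.3831 [x] (3,2)
    t=1.4183 [x] (2,2)
    t=1.9319 [y] (2,3) — stop
  → r_1 = 1.9319
beam 2: φ=0°, α=255°
  cosα=-0.2588 sinα=-0.9659 | (4,2) | tMaxX 1.4296 tMaxY 0.5176 | tΔX 3.8637 tΔY 1.0353
    t=0.5176 [y] (4,1) — stop
  → r_2 = 0.5176
beam 3: φ=90°, α=345°
  cosα=0.9659 sinα=-0.2588 | (4,2) | tMaxX 0.6522 tMaxY 1.9319 | tΔX 1.0353 tΔY 3.8637
    t=0.6522 [x] (5,2) — stop
  → r_3 = 0.6522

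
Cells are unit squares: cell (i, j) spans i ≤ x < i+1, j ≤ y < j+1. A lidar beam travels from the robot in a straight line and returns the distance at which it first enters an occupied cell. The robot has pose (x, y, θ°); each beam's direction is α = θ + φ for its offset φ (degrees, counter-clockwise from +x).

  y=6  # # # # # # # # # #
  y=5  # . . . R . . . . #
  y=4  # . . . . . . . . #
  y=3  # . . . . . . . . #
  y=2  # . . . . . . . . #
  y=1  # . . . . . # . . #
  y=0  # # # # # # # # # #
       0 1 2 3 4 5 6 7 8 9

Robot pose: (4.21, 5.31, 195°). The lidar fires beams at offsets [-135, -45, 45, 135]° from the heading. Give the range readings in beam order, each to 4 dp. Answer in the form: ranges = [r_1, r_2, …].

beam 1: φ=-135°, α=60°
  d=(0.5000,0.8660)  start (4,5)  tX=1.5800 tY=0.7967  stride 1/|dx|=2.0000 1/|dy|=1.1547
    cross y-line → (4,6), t=0.7967 (wall)
  → r_1 = 0.7967
beam 2: φ=-45°, α=150°
  d=(-0.8660,0.5000)  start (4,5)  tX=0.2425 tY=1.3800  stride 1/|dx|=1.1547 1/|dy|=2.0000
    cross x-line → (3,5), t=0.2425
    cross y-line → (3,6), t=1.3800 (wall)
  → r_2 = 1.3800
beam 3: φ=45°, α=240°
  d=(-0.5000,-0.8660)  start (4,5)  tX=0.4200 tY=0.3580  stride 1/|dx|=2.0000 1/|dy|=1.1547
    cross y-line → (4,4), t=0.3580
    cross x-line → (3,4), t=0.4200
    cross y-line → (3,3), t=1.5127
    cross x-line → (2,3), t=2.4200
    cross y-line → (2,2), t=2.6674
    cross y-line → (2,1), t=3.8221
    cross x-line → (1,1), t=4.4200
    cross y-line → (1,0), t=4.9768 (wall)
  → r_3 = 4.9768
beam 4: φ=135°, α=330°
  d=(0.8660,-0.5000)  start (4,5)  tX=0.9122 tY=0.6200  stride 1/|dx|=1.1547 1/|dy|=2.0000
    cross y-line → (4,4), t=0.6200
    cross x-line → (5,4), t=0.9122
    cross x-line → (6,4), t=2.0669
    cross y-line → (6,3), t=2.6200
    cross x-line → (7,3), t=3.2216
    cross x-line → (8,3), t=4.3763
    cross y-line → (8,2), t=4.6200
    cross x-line → (9,2), t=5.5310 (wall)
  → r_4 = 5.5310

ranges = [0.7967, 1.3800, 4.9768, 5.5310]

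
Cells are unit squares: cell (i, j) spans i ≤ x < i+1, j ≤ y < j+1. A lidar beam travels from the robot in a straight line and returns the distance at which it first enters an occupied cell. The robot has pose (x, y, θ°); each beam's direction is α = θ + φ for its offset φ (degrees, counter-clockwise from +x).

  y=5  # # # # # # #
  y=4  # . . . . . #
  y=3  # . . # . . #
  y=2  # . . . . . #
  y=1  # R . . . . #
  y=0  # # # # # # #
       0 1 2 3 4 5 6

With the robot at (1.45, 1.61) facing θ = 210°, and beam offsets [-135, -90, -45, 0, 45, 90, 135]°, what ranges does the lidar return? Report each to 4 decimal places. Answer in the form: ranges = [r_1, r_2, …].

ranges = [3.5096, 0.9000, 0.4659, 0.5196, 0.6315, 0.7044, 2.3569]

beam 1: φ=-135°, α=75°
  cosα=0.2588 sinα=0.9659 | (1,1) | tMaxX 2.1250 tMaxY 0.4038 | tΔX 3.8637 tΔY 1.0353
    t=0.4038 [y] (1,2)
    t=1.4390 [y] (1,3)
    t=2.1250 [x] (2,3)
    t=2.4743 [y] (2,4)
    t=3.5096 [y] (2,5) — stop
  → r_1 = 3.5096
beam 2: φ=-90°, α=120°
  cosα=-0.5000 sinα=0.8660 | (1,1) | tMaxX 0.9000 tMaxY 0.4503 | tΔX 2.0000 tΔY 1.1547
    t=0.4503 [y] (1,2)
    t=0.9000 [x] (0,2) — stop
  → r_2 = 0.9000
beam 3: φ=-45°, α=165°
  cosα=-0.9659 sinα=0.2588 | (1,1) | tMaxX 0.4659 tMaxY 1.5068 | tΔX 1.0353 tΔY 3.8637
    t=0.4659 [x] (0,1) — stop
  → r_3 = 0.4659
beam 4: φ=0°, α=210°
  cosα=-0.8660 sinα=-0.5000 | (1,1) | tMaxX 0.5196 tMaxY 1.2200 | tΔX 1.1547 tΔY 2.0000
    t=0.5196 [x] (0,1) — stop
  → r_4 = 0.5196
beam 5: φ=45°, α=255°
  cosα=-0.2588 sinα=-0.9659 | (1,1) | tMaxX 1.7387 tMaxY 0.6315 | tΔX 3.8637 tΔY 1.0353
    t=0.6315 [y] (1,0) — stop
  → r_5 = 0.6315
beam 6: φ=90°, α=300°
  cosα=0.5000 sinα=-0.8660 | (1,1) | tMaxX 1.1000 tMaxY 0.7044 | tΔX 2.0000 tΔY 1.1547
    t=0.7044 [y] (1,0) — stop
  → r_6 = 0.7044
beam 7: φ=135°, α=345°
  cosα=0.9659 sinα=-0.2588 | (1,1) | tMaxX 0.5694 tMaxY 2.3569 | tΔX 1.0353 tΔY 3.8637
    t=0.5694 [x] (2,1)
    t=1.6047 [x] (3,1)
    t=2.3569 [y] (3,0) — stop
  → r_7 = 2.3569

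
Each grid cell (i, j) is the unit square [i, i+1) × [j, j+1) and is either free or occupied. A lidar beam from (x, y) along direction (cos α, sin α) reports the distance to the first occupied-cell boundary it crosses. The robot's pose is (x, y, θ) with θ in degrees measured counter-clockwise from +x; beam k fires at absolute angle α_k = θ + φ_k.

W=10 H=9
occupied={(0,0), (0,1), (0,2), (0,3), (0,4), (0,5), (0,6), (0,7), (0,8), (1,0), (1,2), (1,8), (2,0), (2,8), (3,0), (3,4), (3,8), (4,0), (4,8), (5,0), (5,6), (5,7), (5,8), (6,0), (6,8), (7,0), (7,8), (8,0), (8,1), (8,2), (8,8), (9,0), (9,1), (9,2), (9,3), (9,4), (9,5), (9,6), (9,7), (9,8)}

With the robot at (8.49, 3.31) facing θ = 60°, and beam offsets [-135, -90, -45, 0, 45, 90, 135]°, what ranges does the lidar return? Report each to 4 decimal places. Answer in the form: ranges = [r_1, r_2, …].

beam 1: φ=-135°, α=285°
  direction (0.2588, -0.9659); cell (8,3); t to first gridline: x 1.9705, y 0.3209 (then +3.8637 / +1.0353)
    (8,2) via y @ 0.3209  # hit
  → r_1 = 0.3209
beam 2: φ=-90°, α=330°
  direction (0.8660, -0.5000); cell (8,3); t to first gridline: x 0.5889, y 0.6200 (then +1.1547 / +2.0000)
    (9,3) via x @ 0.5889  # hit
  → r_2 = 0.5889
beam 3: φ=-45°, α=15°
  direction (0.9659, 0.2588); cell (8,3); t to first gridline: x 0.5280, y 2.6660 (then +1.0353 / +3.8637)
    (9,3) via x @ 0.5280  # hit
  → r_3 = 0.5280
beam 4: φ=0°, α=60°
  direction (0.5000, 0.8660); cell (8,3); t to first gridline: x 1.0200, y 0.7967 (then +2.0000 / +1.1547)
    (8,4) via y @ 0.7967
    (9,4) via x @ 1.0200  # hit
  → r_4 = 1.0200
beam 5: φ=45°, α=105°
  direction (-0.2588, 0.9659); cell (8,3); t to first gridline: x 1.8932, y 0.7143 (then +3.8637 / +1.0353)
    (8,4) via y @ 0.7143
    (8,5) via y @ 1.7496
    (7,5) via x @ 1.8932
    (7,6) via y @ 2.7849
    (7,7) via y @ 3.8202
    (7,8) via y @ 4.8554  # hit
  → r_5 = 4.8554
beam 6: φ=90°, α=150°
  direction (-0.8660, 0.5000); cell (8,3); t to first gridline: x 0.5658, y 1.3800 (then +1.1547 / +2.0000)
    (7,3) via x @ 0.5658
    (7,4) via y @ 1.3800
    (6,4) via x @ 1.7205
    (5,4) via x @ 2.8752
    (5,5) via y @ 3.3800
    (4,5) via x @ 4.0299
    (3,5) via x @ 5.1846
    (3,6) via y @ 5.3800
    (2,6) via x @ 6.3393
    (2,7) via y @ 7.3800
    (1,7) via x @ 7.4940
    (0,7) via x @ 8.6487  # hit
  → r_6 = 8.6487
beam 7: φ=135°, α=195°
  direction (-0.9659, -0.2588); cell (8,3); t to first gridline: x 0.5073, y 1.1977 (then +1.0353 / +3.8637)
    (7,3) via x @ 0.5073
    (7,2) via y @ 1.1977
    (6,2) via x @ 1.5426
    (5,2) via x @ 2.5778
    (4,2) via x @ 3.6131
    (3,2) via x @ 4.6484
    (3,1) via y @ 5.0615
    (2,1) via x @ 5.6837
    (1,1) via x @ 6.7189
    (0,1) via x @ 7.7542  # hit
  → r_7 = 7.7542

ranges = [0.3209, 0.5889, 0.5280, 1.0200, 4.8554, 8.6487, 7.7542]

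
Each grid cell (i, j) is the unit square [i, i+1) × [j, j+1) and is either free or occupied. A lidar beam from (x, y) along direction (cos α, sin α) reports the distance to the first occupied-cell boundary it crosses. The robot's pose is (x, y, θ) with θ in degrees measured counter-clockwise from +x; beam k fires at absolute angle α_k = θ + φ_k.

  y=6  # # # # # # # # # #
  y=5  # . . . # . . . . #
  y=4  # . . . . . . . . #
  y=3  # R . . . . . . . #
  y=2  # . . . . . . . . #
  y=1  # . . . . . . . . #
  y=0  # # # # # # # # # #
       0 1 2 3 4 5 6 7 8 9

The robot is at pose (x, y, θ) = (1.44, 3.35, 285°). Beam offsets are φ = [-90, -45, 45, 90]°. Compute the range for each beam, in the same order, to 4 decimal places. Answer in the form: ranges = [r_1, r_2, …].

beam 1: φ=-90°, α=195°
  direction (-0.9659, -0.2588); cell (1,3); t to first gridline: x 0.4555, y 1.3523 (then +1.0353 / +3.8637)
    (0,3) via x @ 0.4555  # hit
  → r_1 = 0.4555
beam 2: φ=-45°, α=240°
  direction (-0.5000, -0.8660); cell (1,3); t to first gridline: x 0.8800, y 0.4041 (then +2.0000 / +1.1547)
    (1,2) via y @ 0.4041
    (0,2) via x @ 0.8800  # hit
  → r_2 = 0.8800
beam 3: φ=45°, α=330°
  direction (0.8660, -0.5000); cell (1,3); t to first gridline: x 0.6466, y 0.7000 (then +1.1547 / +2.0000)
    (2,3) via x @ 0.6466
    (2,2) via y @ 0.7000
    (3,2) via x @ 1.8013
    (3,1) via y @ 2.7000
    (4,1) via x @ 2.9560
    (5,1) via x @ 4.1107
    (5,0) via y @ 4.7000  # hit
  → r_3 = 4.7000
beam 4: φ=90°, α=15°
  direction (0.9659, 0.2588); cell (1,3); t to first gridline: x 0.5798, y 2.5114 (then +1.0353 / +3.8637)
    (2,3) via x @ 0.5798
    (3,3) via x @ 1.6150
    (3,4) via y @ 2.5114
    (4,4) via x @ 2.6503
    (5,4) via x @ 3.6856
    (6,4) via x @ 4.7209
    (7,4) via x @ 5.7561
    (7,5) via y @ 6.3751
    (8,5) via x @ 6.7914
    (9,5) via x @ 7.8267  # hit
  → r_4 = 7.8267

ranges = [0.4555, 0.8800, 4.7000, 7.8267]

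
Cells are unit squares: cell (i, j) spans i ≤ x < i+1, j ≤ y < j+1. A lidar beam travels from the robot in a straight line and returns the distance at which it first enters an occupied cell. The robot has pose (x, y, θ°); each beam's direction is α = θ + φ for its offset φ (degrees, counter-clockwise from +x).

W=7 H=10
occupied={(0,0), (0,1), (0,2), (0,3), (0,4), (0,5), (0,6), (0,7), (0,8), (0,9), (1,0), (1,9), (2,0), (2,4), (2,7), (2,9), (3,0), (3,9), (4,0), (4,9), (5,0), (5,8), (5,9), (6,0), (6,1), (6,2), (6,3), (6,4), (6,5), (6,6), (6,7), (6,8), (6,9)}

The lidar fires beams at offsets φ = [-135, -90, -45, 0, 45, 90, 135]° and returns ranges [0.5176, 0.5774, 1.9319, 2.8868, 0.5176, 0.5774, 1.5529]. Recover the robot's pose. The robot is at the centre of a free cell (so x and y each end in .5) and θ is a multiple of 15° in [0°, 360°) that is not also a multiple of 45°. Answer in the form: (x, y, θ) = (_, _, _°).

(x, y, θ) = (1.5, 7.5, 300°)

Enumerate (i+0.5, j+0.5, θ) over the 37 free cells and 16 admissible headings. For each, cast all 7 beams and compare to the given ranges.
  (4.5, 2.5, 285°): beam 1 = 4.0415 ≠ 0.5176 ✗
  (5.5, 1.5, 60°): beam 3 = 0.5176 ≠ 1.9319 ✗
  (1.5, 3.5, 120°): beam 1 = 4.6587 ≠ 0.5176 ✗
  (3.5, 8.5, 105°): beam 1 = 2.8868 ≠ 0.5176 ✗
  …
  (1.5, 7.5, 300°): r_1=0.5176, r_2=0.5774, r_3=1.9319, r_4=2.8868, r_5=0.5176, r_6=0.5774, r_7=1.5529 — all match ✓
No second candidate reproduces the full scan.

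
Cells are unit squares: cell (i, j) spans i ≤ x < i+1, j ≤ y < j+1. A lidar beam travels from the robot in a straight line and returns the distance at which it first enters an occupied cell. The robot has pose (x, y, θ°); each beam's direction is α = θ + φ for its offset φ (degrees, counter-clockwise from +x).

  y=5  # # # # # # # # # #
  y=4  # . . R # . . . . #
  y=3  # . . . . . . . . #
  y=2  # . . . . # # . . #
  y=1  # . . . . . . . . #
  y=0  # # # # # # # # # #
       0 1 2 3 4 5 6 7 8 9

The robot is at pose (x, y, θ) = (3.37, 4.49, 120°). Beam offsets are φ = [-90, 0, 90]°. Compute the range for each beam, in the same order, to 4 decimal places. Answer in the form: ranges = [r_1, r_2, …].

beam 1: φ=-90°, α=30°
  direction (0.8660, 0.5000); cell (3,4); t to first gridline: x 0.7275, y 1.0200 (then +1.1547 / +2.0000)
    (4,4) via x @ 0.7275  # hit
  → r_1 = 0.7275
beam 2: φ=0°, α=120°
  direction (-0.5000, 0.8660); cell (3,4); t to first gridline: x 0.7400, y 0.5889 (then +2.0000 / +1.1547)
    (3,5) via y @ 0.5889  # hit
  → r_2 = 0.5889
beam 3: φ=90°, α=210°
  direction (-0.8660, -0.5000); cell (3,4); t to first gridline: x 0.4272, y 0.9800 (then +1.1547 / +2.0000)
    (2,4) via x @ 0.4272
    (2,3) via y @ 0.9800
    (1,3) via x @ 1.5819
    (0,3) via x @ 2.7366  # hit
  → r_3 = 2.7366

ranges = [0.7275, 0.5889, 2.7366]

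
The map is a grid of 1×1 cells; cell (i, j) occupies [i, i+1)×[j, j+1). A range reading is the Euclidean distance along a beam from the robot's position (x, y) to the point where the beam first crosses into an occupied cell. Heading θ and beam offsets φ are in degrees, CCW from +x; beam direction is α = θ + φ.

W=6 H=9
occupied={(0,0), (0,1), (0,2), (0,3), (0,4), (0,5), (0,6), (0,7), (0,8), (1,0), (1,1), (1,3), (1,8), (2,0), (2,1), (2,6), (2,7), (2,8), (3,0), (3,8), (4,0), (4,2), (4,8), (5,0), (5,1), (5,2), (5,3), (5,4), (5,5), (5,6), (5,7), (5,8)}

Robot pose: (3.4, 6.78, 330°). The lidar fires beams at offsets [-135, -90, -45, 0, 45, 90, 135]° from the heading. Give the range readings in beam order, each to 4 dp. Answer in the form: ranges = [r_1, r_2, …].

ranges = [0.4141, 0.8000, 3.9133, 1.8475, 1.6564, 1.4087, 1.2630]

beam 1: φ=-135°, α=195°
  dir = (cos 195°, sin 195°) = (-0.9659, -0.2588); from cell (3,6)
  next x-line at t=0.4141, next y-line at t=3.0137; Δt_x=1.0353, Δt_y=3.8637
    x: enter (2,6) at t=0.4141 ← occupied
  → r_1 = 0.4141
beam 2: φ=-90°, α=240°
  dir = (cos 240°, sin 240°) = (-0.5000, -0.8660); from cell (3,6)
  next x-line at t=0.8000, next y-line at t=0.9007; Δt_x=2.0000, Δt_y=1.1547
    x: enter (2,6) at t=0.8000 ← occupied
  → r_2 = 0.8000
beam 3: φ=-45°, α=285°
  dir = (cos 285°, sin 285°) = (0.2588, -0.9659); from cell (3,6)
  next x-line at t=2.3182, next y-line at t=0.8075; Δt_x=3.8637, Δt_y=1.0353
    y: enter (3,5) at t=0.8075
    y: enter (3,4) at t=1.8428
    x: enter (4,4) at t=2.3182
    y: enter (4,3) at t=2.8781
    y: enter (4,2) at t=3.9133 ← occupied
  → r_3 = 3.9133
beam 4: φ=0°, α=330°
  dir = (cos 330°, sin 330°) = (0.8660, -0.5000); from cell (3,6)
  next x-line at t=0.6928, next y-line at t=1.5600; Δt_x=1.1547, Δt_y=2.0000
    x: enter (4,6) at t=0.6928
    y: enter (4,5) at t=1.5600
    x: enter (5,5) at t=1.8475 ← occupied
  → r_4 = 1.8475
beam 5: φ=45°, α=15°
  dir = (cos 15°, sin 15°) = (0.9659, 0.2588); from cell (3,6)
  next x-line at t=0.6212, next y-line at t=0.8500; Δt_x=1.0353, Δt_y=3.8637
    x: enter (4,6) at t=0.6212
    y: enter (4,7) at t=0.8500
    x: enter (5,7) at t=1.6564 ← occupied
  → r_5 = 1.6564
beam 6: φ=90°, α=60°
  dir = (cos 60°, sin 60°) = (0.5000, 0.8660); from cell (3,6)
  next x-line at t=1.2000, next y-line at t=0.2540; Δt_x=2.0000, Δt_y=1.1547
    y: enter (3,7) at t=0.2540
    x: enter (4,7) at t=1.2000
    y: enter (4,8) at t=1.4087 ← occupied
  → r_6 = 1.4087
beam 7: φ=135°, α=105°
  dir = (cos 105°, sin 105°) = (-0.2588, 0.9659); from cell (3,6)
  next x-line at t=1.5455, next y-line at t=0.2278; Δt_x=3.8637, Δt_y=1.0353
    y: enter (3,7) at t=0.2278
    y: enter (3,8) at t=1.2630 ← occupied
  → r_7 = 1.2630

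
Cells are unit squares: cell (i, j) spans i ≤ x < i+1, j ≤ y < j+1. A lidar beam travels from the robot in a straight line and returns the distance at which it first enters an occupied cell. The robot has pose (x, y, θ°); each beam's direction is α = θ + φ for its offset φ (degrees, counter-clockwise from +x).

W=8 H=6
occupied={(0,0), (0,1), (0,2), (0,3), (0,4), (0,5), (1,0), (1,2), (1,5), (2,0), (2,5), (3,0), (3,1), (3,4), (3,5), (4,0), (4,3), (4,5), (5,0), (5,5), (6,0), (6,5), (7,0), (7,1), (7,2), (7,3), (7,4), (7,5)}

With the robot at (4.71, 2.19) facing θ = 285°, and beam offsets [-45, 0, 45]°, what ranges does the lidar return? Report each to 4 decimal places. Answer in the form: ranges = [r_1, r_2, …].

beam 1: φ=-45°, α=240°
  direction (-0.5000, -0.8660); cell (4,2); t to first gridline: x 1.4200, y 0.2194 (then +2.0000 / +1.1547)
    (4,1) via y @ 0.2194
    (4,0) via y @ 1.3741  # hit
  → r_1 = 1.3741
beam 2: φ=0°, α=285°
  direction (0.2588, -0.9659); cell (4,2); t to first gridline: x 1.1205, y 0.1967 (then +3.8637 / +1.0353)
    (4,1) via y @ 0.1967
    (5,1) via x @ 1.1205
    (5,0) via y @ 1.2320  # hit
  → r_2 = 1.2320
beam 3: φ=45°, α=330°
  direction (0.8660, -0.5000); cell (4,2); t to first gridline: x 0.3349, y 0.3800 (then +1.1547 / +2.0000)
    (5,2) via x @ 0.3349
    (5,1) via y @ 0.3800
    (6,1) via x @ 1.4896
    (6,0) via y @ 2.3800  # hit
  → r_3 = 2.3800

ranges = [1.3741, 1.2320, 2.3800]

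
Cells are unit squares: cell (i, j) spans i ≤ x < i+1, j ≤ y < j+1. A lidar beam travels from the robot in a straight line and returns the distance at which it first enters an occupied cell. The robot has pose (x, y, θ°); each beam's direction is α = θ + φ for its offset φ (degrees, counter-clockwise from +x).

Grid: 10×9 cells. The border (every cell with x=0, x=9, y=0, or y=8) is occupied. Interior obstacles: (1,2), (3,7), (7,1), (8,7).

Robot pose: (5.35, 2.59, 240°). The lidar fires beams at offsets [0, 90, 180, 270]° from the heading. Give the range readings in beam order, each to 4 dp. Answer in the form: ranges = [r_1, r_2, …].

ranges = [1.8360, 1.9053, 5.3000, 5.0229]

beam 1: φ=0°, α=240°
  dir = (cos 240°, sin 240°) = (-0.5000, -0.8660); from cell (5,2)
  next x-line at t=0.7000, next y-line at t=0.6813; Δt_x=2.0000, Δt_y=1.1547
    y: enter (5,1) at t=0.6813
    x: enter (4,1) at t=0.7000
    y: enter (4,0) at t=1.8360 ← occupied
  → r_1 = 1.8360
beam 2: φ=90°, α=330°
  dir = (cos 330°, sin 330°) = (0.8660, -0.5000); from cell (5,2)
  next x-line at t=0.7506, next y-line at t=1.1800; Δt_x=1.1547, Δt_y=2.0000
    x: enter (6,2) at t=0.7506
    y: enter (6,1) at t=1.1800
    x: enter (7,1) at t=1.9053 ← occupied
  → r_2 = 1.9053
beam 3: φ=180°, α=60°
  dir = (cos 60°, sin 60°) = (0.5000, 0.8660); from cell (5,2)
  next x-line at t=1.3000, next y-line at t=0.4734; Δt_x=2.0000, Δt_y=1.1547
    y: enter (5,3) at t=0.4734
    x: enter (6,3) at t=1.3000
    y: enter (6,4) at t=1.6281
    y: enter (6,5) at t=2.7828
    x: enter (7,5) at t=3.3000
    y: enter (7,6) at t=3.9375
    y: enter (7,7) at t=5.0922
    x: enter (8,7) at t=5.3000 ← occupied
  → r_3 = 5.3000
beam 4: φ=270°, α=150°
  dir = (cos 150°, sin 150°) = (-0.8660, 0.5000); from cell (5,2)
  next x-line at t=0.4041, next y-line at t=0.8200; Δt_x=1.1547, Δt_y=2.0000
    x: enter (4,2) at t=0.4041
    y: enter (4,3) at t=0.8200
    x: enter (3,3) at t=1.5588
    x: enter (2,3) at t=2.7135
    y: enter (2,4) at t=2.8200
    x: enter (1,4) at t=3.8682
    y: enter (1,5) at t=4.8200
    x: enter (0,5) at t=5.0229 ← occupied
  → r_4 = 5.0229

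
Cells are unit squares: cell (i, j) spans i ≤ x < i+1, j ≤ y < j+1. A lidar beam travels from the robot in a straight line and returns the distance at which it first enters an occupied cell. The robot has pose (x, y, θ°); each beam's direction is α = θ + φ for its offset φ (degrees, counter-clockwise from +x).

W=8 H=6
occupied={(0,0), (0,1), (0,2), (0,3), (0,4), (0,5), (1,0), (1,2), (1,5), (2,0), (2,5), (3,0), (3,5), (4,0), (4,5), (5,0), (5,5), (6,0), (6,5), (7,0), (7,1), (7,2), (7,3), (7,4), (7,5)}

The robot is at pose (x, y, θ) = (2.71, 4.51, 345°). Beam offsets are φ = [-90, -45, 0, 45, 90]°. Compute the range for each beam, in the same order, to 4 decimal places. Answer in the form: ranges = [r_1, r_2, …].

ranges = [3.6338, 4.0530, 4.4413, 0.9800, 0.5073]

beam 1: φ=-90°, α=255°
  direction (-0.2588, -0.9659); cell (2,4); t to first gridline: x 2.7432, y 0.5280 (then +3.8637 / +1.0353)
    (2,3) via y @ 0.5280
    (2,2) via y @ 1.5633
    (2,1) via y @ 2.5985
    (1,1) via x @ 2.7432
    (1,0) via y @ 3.6338  # hit
  → r_1 = 3.6338
beam 2: φ=-45°, α=300°
  direction (0.5000, -0.8660); cell (2,4); t to first gridline: x 0.5800, y 0.5889 (then +2.0000 / +1.1547)
    (3,4) via x @ 0.5800
    (3,3) via y @ 0.5889
    (3,2) via y @ 1.7436
    (4,2) via x @ 2.5800
    (4,1) via y @ 2.8983
    (4,0) via y @ 4.0530  # hit
  → r_2 = 4.0530
beam 3: φ=0°, α=345°
  direction (0.9659, -0.2588); cell (2,4); t to first gridline: x 0.3002, y 1.9705 (then +1.0353 / +3.8637)
    (3,4) via x @ 0.3002
    (4,4) via x @ 1.3355
    (4,3) via y @ 1.9705
    (5,3) via x @ 2.3708
    (6,3) via x @ 3.4061
    (7,3) via x @ 4.4413  # hit
  → r_3 = 4.4413
beam 4: φ=45°, α=30°
  direction (0.8660, 0.5000); cell (2,4); t to first gridline: x 0.3349, y 0.9800 (then +1.1547 / +2.0000)
    (3,4) via x @ 0.3349
    (3,5) via y @ 0.9800  # hit
  → r_4 = 0.9800
beam 5: φ=90°, α=75°
  direction (0.2588, 0.9659); cell (2,4); t to first gridline: x 1.1205, y 0.5073 (then +3.8637 / +1.0353)
    (2,5) via y @ 0.5073  # hit
  → r_5 = 0.5073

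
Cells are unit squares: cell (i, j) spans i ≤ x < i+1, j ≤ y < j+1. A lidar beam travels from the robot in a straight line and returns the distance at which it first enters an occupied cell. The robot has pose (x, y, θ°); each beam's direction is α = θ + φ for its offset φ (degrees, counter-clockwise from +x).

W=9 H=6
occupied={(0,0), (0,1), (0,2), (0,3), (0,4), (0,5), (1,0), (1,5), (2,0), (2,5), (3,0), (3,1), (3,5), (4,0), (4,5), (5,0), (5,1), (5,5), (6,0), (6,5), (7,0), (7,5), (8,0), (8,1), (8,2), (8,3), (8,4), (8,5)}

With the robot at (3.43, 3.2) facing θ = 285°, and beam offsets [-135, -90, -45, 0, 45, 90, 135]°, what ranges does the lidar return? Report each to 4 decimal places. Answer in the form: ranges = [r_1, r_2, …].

ranges = [2.8059, 2.5157, 2.5403, 1.2423, 2.4000, 4.7312, 2.0785]

beam 1: φ=-135°, α=150°
  dir = (cos 150°, sin 150°) = (-0.8660, 0.5000); from cell (3,3)
  next x-line at t=0.4965, next y-line at t=1.6000; Δt_x=1.1547, Δt_y=2.0000
    x: enter (2,3) at t=0.4965
    y: enter (2,4) at t=1.6000
    x: enter (1,4) at t=1.6512
    x: enter (0,4) at t=2.8059 ← occupied
  → r_1 = 2.8059
beam 2: φ=-90°, α=195°
  dir = (cos 195°, sin 195°) = (-0.9659, -0.2588); from cell (3,3)
  next x-line at t=0.4452, next y-line at t=0.7727; Δt_x=1.0353, Δt_y=3.8637
    x: enter (2,3) at t=0.4452
    y: enter (2,2) at t=0.7727
    x: enter (1,2) at t=1.4804
    x: enter (0,2) at t=2.5157 ← occupied
  → r_2 = 2.5157
beam 3: φ=-45°, α=240°
  dir = (cos 240°, sin 240°) = (-0.5000, -0.8660); from cell (3,3)
  next x-line at t=0.8600, next y-line at t=0.2309; Δt_x=2.0000, Δt_y=1.1547
    y: enter (3,2) at t=0.2309
    x: enter (2,2) at t=0.8600
    y: enter (2,1) at t=1.3856
    y: enter (2,0) at t=2.5403 ← occupied
  → r_3 = 2.5403
beam 4: φ=0°, α=285°
  dir = (cos 285°, sin 285°) = (0.2588, -0.9659); from cell (3,3)
  next x-line at t=2.2023, next y-line at t=0.2071; Δt_x=3.8637, Δt_y=1.0353
    y: enter (3,2) at t=0.2071
    y: enter (3,1) at t=1.2423 ← occupied
  → r_4 = 1.2423
beam 5: φ=45°, α=330°
  dir = (cos 330°, sin 330°) = (0.8660, -0.5000); from cell (3,3)
  next x-line at t=0.6582, next y-line at t=0.4000; Δt_x=1.1547, Δt_y=2.0000
    y: enter (3,2) at t=0.4000
    x: enter (4,2) at t=0.6582
    x: enter (5,2) at t=1.8129
    y: enter (5,1) at t=2.4000 ← occupied
  → r_5 = 2.4000
beam 6: φ=90°, α=15°
  dir = (cos 15°, sin 15°) = (0.9659, 0.2588); from cell (3,3)
  next x-line at t=0.5901, next y-line at t=3.0910; Δt_x=1.0353, Δt_y=3.8637
    x: enter (4,3) at t=0.5901
    x: enter (5,3) at t=1.6254
    x: enter (6,3) at t=2.6607
    y: enter (6,4) at t=3.0910
    x: enter (7,4) at t=3.6959
    x: enter (8,4) at t=4.7312 ← occupied
  → r_6 = 4.7312
beam 7: φ=135°, α=60°
  dir = (cos 60°, sin 60°) = (0.5000, 0.8660); from cell (3,3)
  next x-line at t=1.1400, next y-line at t=0.9238; Δt_x=2.0000, Δt_y=1.1547
    y: enter (3,4) at t=0.9238
    x: enter (4,4) at t=1.1400
    y: enter (4,5) at t=2.0785 ← occupied
  → r_7 = 2.0785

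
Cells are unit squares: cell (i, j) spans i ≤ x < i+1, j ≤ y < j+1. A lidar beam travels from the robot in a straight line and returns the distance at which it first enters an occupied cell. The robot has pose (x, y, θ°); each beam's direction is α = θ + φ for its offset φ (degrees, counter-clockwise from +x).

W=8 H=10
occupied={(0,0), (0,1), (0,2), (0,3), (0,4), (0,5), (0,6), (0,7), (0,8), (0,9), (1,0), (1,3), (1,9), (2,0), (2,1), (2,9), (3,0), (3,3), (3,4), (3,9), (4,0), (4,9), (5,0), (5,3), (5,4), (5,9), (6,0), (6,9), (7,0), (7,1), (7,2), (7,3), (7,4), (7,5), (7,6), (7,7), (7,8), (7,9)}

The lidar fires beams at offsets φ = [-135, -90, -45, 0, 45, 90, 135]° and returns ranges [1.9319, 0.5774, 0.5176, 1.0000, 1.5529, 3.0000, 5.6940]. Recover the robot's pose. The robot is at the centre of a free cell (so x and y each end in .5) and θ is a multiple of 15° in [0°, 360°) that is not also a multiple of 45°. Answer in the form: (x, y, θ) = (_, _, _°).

Enumerate (i+0.5, j+0.5, θ) over the 42 free cells and 16 admissible headings. For each, cast all 7 beams and compare to the given ranges.
  (4.5, 2.5, 120°): beam 1 = 2.5882 ≠ 1.9319 ✗
  (1.5, 8.5, 75°): beam 1 = 4.0415 ≠ 1.9319 ✗
  (4.5, 7.5, 60°): beam 1 = 2.5882 ≠ 1.9319 ✗
  (1.5, 6.5, 240°): beam 5 = 4.6587 ≠ 1.5529 ✗
  (6.5, 5.5, 105°): beam 1 = 0.5774 ≠ 1.9319 ✗
  …
  (6.5, 7.5, 60°): r_1=1.9319, r_2=0.5774, r_3=0.5176, r_4=1.0000, r_5=1.5529, r_6=3.0000, r_7=5.6940 — all match ✓
Only this pose fits every beam.

(x, y, θ) = (6.5, 7.5, 60°)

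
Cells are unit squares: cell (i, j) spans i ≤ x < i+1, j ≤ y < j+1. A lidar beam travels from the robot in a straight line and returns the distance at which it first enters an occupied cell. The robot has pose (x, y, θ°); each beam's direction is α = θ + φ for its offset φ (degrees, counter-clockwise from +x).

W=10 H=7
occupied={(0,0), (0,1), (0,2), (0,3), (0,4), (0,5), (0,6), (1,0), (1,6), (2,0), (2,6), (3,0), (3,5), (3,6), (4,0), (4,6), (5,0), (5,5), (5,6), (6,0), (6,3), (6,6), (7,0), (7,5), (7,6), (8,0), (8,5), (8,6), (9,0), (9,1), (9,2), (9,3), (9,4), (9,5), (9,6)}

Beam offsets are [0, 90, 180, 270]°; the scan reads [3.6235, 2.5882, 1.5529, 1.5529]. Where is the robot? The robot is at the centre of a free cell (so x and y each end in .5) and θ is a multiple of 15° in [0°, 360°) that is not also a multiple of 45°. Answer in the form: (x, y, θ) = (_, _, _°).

(x, y, θ) = (2.5, 4.5, 285°)

Enumerate (i+0.5, j+0.5, θ) over the 35 free cells and 16 admissible headings. For each, cast all 4 beams and compare to the given ranges.
  (4.5, 1.5, 240°): beam 1 = 0.5774 ≠ 3.6235 ✗
  (4.5, 4.5, 345°): beam 1 = 1.9319 ≠ 3.6235 ✗
  (1.5, 5.5, 255°): beam 1 = 1.9319 ≠ 3.6235 ✗
  (6.5, 2.5, 285°): beam 1 = 1.5529 ≠ 3.6235 ✗
  …
  (2.5, 4.5, 285°): r_1=3.6235, r_2=2.5882, r_3=1.5529, r_4=1.5529 — all match ✓
No second candidate reproduces the full scan.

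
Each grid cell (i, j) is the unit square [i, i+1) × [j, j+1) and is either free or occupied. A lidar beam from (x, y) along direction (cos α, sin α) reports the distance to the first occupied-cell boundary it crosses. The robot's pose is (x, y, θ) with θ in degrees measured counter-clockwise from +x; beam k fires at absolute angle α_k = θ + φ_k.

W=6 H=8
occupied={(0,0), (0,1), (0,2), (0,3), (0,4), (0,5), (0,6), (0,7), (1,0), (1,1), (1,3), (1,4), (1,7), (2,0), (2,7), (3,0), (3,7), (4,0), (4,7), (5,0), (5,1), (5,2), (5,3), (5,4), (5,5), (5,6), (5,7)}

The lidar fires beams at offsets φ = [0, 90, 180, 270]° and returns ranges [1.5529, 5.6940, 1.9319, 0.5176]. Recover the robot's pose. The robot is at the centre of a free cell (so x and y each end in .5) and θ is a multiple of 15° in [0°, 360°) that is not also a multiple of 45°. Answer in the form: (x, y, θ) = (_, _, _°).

(x, y, θ) = (2.5, 6.5, 195°)

Candidates: 21 free-cell centres × 16 headings = 336 poses. Raycast each; keep the one whose scan matches to 4 dp.
  (3.5, 4.5, 300°): beam 1 = 3.0000 ≠ 1.5529 ✗
  (4.5, 5.5, 300°): beam 1 = 1.0000 ≠ 1.5529 ✗
  (1.5, 2.5, 30°): beam 1 = 4.0415 ≠ 1.5529 ✗
  (2.5, 1.5, 165°): beam 1 = 0.5176 ≠ 1.5529 ✗
  …
  (2.5, 6.5, 195°): r_1=1.5529, r_2=5.6940, r_3=1.9319, r_4=0.5176 — all match ✓
Unique over the lattice → pose = (2.5, 6.5, 195°).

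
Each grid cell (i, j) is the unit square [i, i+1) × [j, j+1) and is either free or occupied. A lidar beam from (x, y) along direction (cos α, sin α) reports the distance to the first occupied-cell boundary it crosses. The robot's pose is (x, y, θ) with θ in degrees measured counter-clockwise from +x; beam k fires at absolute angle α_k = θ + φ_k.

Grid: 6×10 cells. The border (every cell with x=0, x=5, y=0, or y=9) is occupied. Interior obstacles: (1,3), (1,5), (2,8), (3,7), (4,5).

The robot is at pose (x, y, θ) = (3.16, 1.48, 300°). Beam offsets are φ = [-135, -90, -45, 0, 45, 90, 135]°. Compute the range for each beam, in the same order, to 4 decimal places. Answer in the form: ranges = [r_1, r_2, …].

ranges = [2.2362, 0.9600, 0.4969, 0.5543, 1.8546, 2.1246, 3.6442]

beam 1: φ=-135°, α=165°
  d=(-0.9659,0.2588)  start (3,1)  tX=0.1656 tY=2.0091  stride 1/|dx|=1.0353 1/|dy|=3.8637
    cross x-line → (2,1), t=0.1656
    cross x-line → (1,1), t=1.2009
    cross y-line → (1,2), t=2.0091
    cross x-line → (0,2), t=2.2362 (wall)
  → r_1 = 2.2362
beam 2: φ=-90°, α=210°
  d=(-0.8660,-0.5000)  start (3,1)  tX=0.1848 tY=0.9600  stride 1/|dx|=1.1547 1/|dy|=2.0000
    cross x-line → (2,1), t=0.1848
    cross y-line → (2,0), t=0.9600 (wall)
  → r_2 = 0.9600
beam 3: φ=-45°, α=255°
  d=(-0.2588,-0.9659)  start (3,1)  tX=0.6182 tY=0.4969  stride 1/|dx|=3.8637 1/|dy|=1.0353
    cross y-line → (3,0), t=0.4969 (wall)
  → r_3 = 0.4969
beam 4: φ=0°, α=300°
  d=(0.5000,-0.8660)  start (3,1)  tX=1.6800 tY=0.5543  stride 1/|dx|=2.0000 1/|dy|=1.1547
    cross y-line → (3,0), t=0.5543 (wall)
  → r_4 = 0.5543
beam 5: φ=45°, α=345°
  d=(0.9659,-0.2588)  start (3,1)  tX=0.8696 tY=1.8546  stride 1/|dx|=1.0353 1/|dy|=3.8637
    cross x-line → (4,1), t=0.8696
    cross y-line → (4,0), t=1.8546 (wall)
  → r_5 = 1.8546
beam 6: φ=90°, α=30°
  d=(0.8660,0.5000)  start (3,1)  tX=0.9699 tY=1.0400  stride 1/|dx|=1.1547 1/|dy|=2.0000
    cross x-line → (4,1), t=0.9699
    cross y-line → (4,2), t=1.0400
    cross x-line → (5,2), t=2.1246 (wall)
  → r_6 = 2.1246
beam 7: φ=135°, α=75°
  d=(0.2588,0.9659)  start (3,1)  tX=3.2455 tY=0.5383  stride 1/|dx|=3.8637 1/|dy|=1.0353
    cross y-line → (3,2), t=0.5383
    cross y-line → (3,3), t=1.5736
    cross y-line → (3,4), t=2.6089
    cross x-line → (4,4), t=3.2455
    cross y-line → (4,5), t=3.6442 (wall)
  → r_7 = 3.6442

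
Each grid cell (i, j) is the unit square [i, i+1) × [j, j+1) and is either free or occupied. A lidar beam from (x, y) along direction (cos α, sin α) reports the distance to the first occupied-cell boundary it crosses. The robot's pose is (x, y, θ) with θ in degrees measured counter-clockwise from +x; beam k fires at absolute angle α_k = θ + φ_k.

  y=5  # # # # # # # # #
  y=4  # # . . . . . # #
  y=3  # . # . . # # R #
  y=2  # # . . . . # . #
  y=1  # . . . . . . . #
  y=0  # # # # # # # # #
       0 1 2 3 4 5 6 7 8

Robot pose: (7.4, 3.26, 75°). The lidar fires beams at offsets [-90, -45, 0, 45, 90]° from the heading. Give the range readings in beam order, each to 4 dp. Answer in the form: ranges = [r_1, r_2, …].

ranges = [0.6212, 0.6928, 0.7661, 0.8000, 0.4141]

beam 1: φ=-90°, α=345°
  direction (0.9659, -0.2588); cell (7,3); t to first gridline: x 0.6212, y 1.0046 (then +1.0353 / +3.8637)
    (8,3) via x @ 0.6212  # hit
  → r_1 = 0.6212
beam 2: φ=-45°, α=30°
  direction (0.8660, 0.5000); cell (7,3); t to first gridline: x 0.6928, y 1.4800 (then +1.1547 / +2.0000)
    (8,3) via x @ 0.6928  # hit
  → r_2 = 0.6928
beam 3: φ=0°, α=75°
  direction (0.2588, 0.9659); cell (7,3); t to first gridline: x 2.3182, y 0.7661 (then +3.8637 / +1.0353)
    (7,4) via y @ 0.7661  # hit
  → r_3 = 0.7661
beam 4: φ=45°, α=120°
  direction (-0.5000, 0.8660); cell (7,3); t to first gridline: x 0.8000, y 0.8545 (then +2.0000 / +1.1547)
    (6,3) via x @ 0.8000  # hit
  → r_4 = 0.8000
beam 5: φ=90°, α=165°
  direction (-0.9659, 0.2588); cell (7,3); t to first gridline: x 0.4141, y 2.8591 (then +1.0353 / +3.8637)
    (6,3) via x @ 0.4141  # hit
  → r_5 = 0.4141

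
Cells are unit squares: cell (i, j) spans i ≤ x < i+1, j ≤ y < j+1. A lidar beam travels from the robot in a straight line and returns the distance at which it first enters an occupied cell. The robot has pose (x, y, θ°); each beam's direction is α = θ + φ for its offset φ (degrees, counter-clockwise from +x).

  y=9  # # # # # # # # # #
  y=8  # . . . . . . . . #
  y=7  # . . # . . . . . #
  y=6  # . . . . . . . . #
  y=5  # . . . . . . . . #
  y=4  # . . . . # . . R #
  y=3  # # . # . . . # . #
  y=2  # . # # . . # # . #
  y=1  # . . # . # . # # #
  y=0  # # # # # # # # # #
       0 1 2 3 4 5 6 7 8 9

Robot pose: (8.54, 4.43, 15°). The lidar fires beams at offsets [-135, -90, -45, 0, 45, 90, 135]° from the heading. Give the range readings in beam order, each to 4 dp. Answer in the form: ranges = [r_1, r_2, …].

ranges = [1.0800, 1.7773, 0.5312, 0.4762, 0.9200, 4.7312, 5.2423]

beam 1: φ=-135°, α=240°
  dir = (cos 240°, sin 240°) = (-0.5000, -0.8660); from cell (8,4)
  next x-line at t=1.0800, next y-line at t=0.4965; Δt_x=2.0000, Δt_y=1.1547
    y: enter (8,3) at t=0.4965
    x: enter (7,3) at t=1.0800 ← occupied
  → r_1 = 1.0800
beam 2: φ=-90°, α=285°
  dir = (cos 285°, sin 285°) = (0.2588, -0.9659); from cell (8,4)
  next x-line at t=1.7773, next y-line at t=0.4452; Δt_x=3.8637, Δt_y=1.0353
    y: enter (8,3) at t=0.4452
    y: enter (8,2) at t=1.4804
    x: enter (9,2) at t=1.7773 ← occupied
  → r_2 = 1.7773
beam 3: φ=-45°, α=330°
  dir = (cos 330°, sin 330°) = (0.8660, -0.5000); from cell (8,4)
  next x-line at t=0.5312, next y-line at t=0.8600; Δt_x=1.1547, Δt_y=2.0000
    x: enter (9,4) at t=0.5312 ← occupied
  → r_3 = 0.5312
beam 4: φ=0°, α=15°
  dir = (cos 15°, sin 15°) = (0.9659, 0.2588); from cell (8,4)
  next x-line at t=0.4762, next y-line at t=2.2023; Δt_x=1.0353, Δt_y=3.8637
    x: enter (9,4) at t=0.4762 ← occupied
  → r_4 = 0.4762
beam 5: φ=45°, α=60°
  dir = (cos 60°, sin 60°) = (0.5000, 0.8660); from cell (8,4)
  next x-line at t=0.9200, next y-line at t=0.6582; Δt_x=2.0000, Δt_y=1.1547
    y: enter (8,5) at t=0.6582
    x: enter (9,5) at t=0.9200 ← occupied
  → r_5 = 0.9200
beam 6: φ=90°, α=105°
  dir = (cos 105°, sin 105°) = (-0.2588, 0.9659); from cell (8,4)
  next x-line at t=2.0864, next y-line at t=0.5901; Δt_x=3.8637, Δt_y=1.0353
    y: enter (8,5) at t=0.5901
    y: enter (8,6) at t=1.6254
    x: enter (7,6) at t=2.0864
    y: enter (7,7) at t=2.6607
    y: enter (7,8) at t=3.6959
    y: enter (7,9) at t=4.7312 ← occupied
  → r_6 = 4.7312
beam 7: φ=135°, α=150°
  dir = (cos 150°, sin 150°) = (-0.8660, 0.5000); from cell (8,4)
  next x-line at t=0.6235, next y-line at t=1.1400; Δt_x=1.1547, Δt_y=2.0000
    x: enter (7,4) at t=0.6235
    y: enter (7,5) at t=1.1400
    x: enter (6,5) at t=1.7782
    x: enter (5,5) at t=2.9329
    y: enter (5,6) at t=3.1400
    x: enter (4,6) at t=4.0876
    y: enter (4,7) at t=5.1400
    x: enter (3,7) at t=5.2423 ← occupied
  → r_7 = 5.2423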